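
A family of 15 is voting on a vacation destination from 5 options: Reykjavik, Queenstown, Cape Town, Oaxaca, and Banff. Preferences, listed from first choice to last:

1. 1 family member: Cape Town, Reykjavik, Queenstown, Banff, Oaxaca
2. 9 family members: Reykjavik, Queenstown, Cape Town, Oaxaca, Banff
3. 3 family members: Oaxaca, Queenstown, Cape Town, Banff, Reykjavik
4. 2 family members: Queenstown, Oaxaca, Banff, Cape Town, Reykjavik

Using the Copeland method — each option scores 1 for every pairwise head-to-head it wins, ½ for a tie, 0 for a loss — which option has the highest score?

Reykjavik

Reykjavik: beats Queenstown, Cape Town, Oaxaca, and Banff → score 4.
Queenstown: beats Cape Town, Oaxaca, and Banff; loses to Reykjavik → score 3.
Cape Town: beats Oaxaca and Banff; loses to Reykjavik and Queenstown → score 2.
Oaxaca: beats Banff; loses to Reykjavik, Queenstown, and Cape Town → score 1.
Banff: loses to Reykjavik, Queenstown, Cape Town, and Oaxaca → score 0.
Reykjavik has the best pairwise record.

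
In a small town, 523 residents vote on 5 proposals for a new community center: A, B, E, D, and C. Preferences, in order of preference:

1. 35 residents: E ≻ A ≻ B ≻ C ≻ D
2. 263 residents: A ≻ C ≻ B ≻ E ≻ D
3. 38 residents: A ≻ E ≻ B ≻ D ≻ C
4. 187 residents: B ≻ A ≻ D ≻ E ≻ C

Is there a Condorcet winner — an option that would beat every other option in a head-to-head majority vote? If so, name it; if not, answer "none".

A

A vs B: 336–187 for A.
A vs E: 488–35 for A.
A vs D: 523–0 for A.
A vs C: 523–0 for A.
A beats every other option head-to-head.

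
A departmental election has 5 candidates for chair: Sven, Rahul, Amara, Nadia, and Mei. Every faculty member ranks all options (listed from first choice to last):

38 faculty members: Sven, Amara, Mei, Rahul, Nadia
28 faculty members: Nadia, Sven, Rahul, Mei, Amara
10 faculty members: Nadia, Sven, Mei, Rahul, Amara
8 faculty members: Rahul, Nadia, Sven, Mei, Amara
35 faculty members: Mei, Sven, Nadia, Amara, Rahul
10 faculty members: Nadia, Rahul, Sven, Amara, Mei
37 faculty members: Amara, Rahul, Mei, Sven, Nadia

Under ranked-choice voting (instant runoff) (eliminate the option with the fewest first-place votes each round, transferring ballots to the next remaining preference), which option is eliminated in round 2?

Round 1: Sven 38, Rahul 8, Amara 37, Nadia 48, Mei 35. Eliminate Rahul.
Round 2: Sven 38, Amara 37, Nadia 56, Mei 35. Eliminate Mei.

Mei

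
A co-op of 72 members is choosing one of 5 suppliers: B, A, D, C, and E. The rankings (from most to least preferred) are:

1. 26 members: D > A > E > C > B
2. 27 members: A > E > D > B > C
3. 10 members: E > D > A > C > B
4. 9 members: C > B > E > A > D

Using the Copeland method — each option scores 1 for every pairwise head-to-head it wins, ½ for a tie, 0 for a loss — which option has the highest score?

B: loses to A, D, C, and E → score 0.
A: beats B, C, and E; ties D → score 3.5.
D: beats B and C; ties A; loses to E → score 2.5.
C: beats B; loses to A, D, and E → score 1.
E: beats B, D, and C; loses to A → score 3.
A has the best pairwise record.

A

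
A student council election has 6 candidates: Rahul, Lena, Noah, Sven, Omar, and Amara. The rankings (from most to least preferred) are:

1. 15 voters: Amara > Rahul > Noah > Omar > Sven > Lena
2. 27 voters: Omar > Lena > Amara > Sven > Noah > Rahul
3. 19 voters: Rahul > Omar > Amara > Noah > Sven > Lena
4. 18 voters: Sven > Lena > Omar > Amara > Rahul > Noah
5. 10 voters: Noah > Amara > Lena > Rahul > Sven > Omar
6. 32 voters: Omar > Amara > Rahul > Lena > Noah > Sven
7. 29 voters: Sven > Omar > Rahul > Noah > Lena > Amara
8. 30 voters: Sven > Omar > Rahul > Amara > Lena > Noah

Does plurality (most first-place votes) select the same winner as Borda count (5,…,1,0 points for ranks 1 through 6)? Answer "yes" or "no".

Plurality — first-place votes: Rahul 19, Lena 0, Noah 10, Sven 77, Omar 59, Amara 15. Winner: Sven.
Borda — scores: Rahul 466, Lena 333, Noah 250, Sven 483, Omar 691, Amara 477. Winner: Omar.
The two methods disagree.

no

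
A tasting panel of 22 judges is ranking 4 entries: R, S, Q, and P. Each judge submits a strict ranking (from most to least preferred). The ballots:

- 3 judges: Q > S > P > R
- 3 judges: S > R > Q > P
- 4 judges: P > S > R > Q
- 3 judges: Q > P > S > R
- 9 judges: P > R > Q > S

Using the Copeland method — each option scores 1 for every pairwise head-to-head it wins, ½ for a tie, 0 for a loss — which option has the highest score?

P

R: beats Q; loses to S and P → score 1.
S: beats R; loses to Q and P → score 1.
Q: beats S; loses to R and P → score 1.
P: beats R, S, and Q → score 3.
P has the best pairwise record.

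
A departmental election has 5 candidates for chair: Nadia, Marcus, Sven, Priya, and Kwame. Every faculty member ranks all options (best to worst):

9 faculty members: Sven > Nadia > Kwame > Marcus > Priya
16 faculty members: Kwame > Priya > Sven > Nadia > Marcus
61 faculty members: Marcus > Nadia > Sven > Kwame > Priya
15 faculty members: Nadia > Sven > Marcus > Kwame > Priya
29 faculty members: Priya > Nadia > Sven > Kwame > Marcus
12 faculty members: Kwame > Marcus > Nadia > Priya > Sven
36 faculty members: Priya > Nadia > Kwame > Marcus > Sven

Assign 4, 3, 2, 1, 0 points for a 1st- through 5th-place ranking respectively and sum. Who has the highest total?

Nadia: 9·3 + 16·1 + 61·3 + 15·4 + 29·3 + 12·2 + 36·3 = 505
Marcus: 9·1 + 16·0 + 61·4 + 15·2 + 29·0 + 12·3 + 36·1 = 355
Sven: 9·4 + 16·2 + 61·2 + 15·3 + 29·2 + 12·0 + 36·0 = 293
Priya: 9·0 + 16·3 + 61·0 + 15·0 + 29·4 + 12·1 + 36·4 = 320
Kwame: 9·2 + 16·4 + 61·1 + 15·1 + 29·1 + 12·4 + 36·2 = 307
Nadia has the highest Borda score (505).

Nadia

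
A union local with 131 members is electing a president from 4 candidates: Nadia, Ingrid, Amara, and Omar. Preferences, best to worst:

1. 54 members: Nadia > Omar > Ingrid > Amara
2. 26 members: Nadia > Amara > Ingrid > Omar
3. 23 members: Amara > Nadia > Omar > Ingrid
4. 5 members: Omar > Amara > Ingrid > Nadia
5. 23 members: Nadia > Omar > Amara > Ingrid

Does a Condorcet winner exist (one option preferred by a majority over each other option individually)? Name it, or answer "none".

Nadia

Nadia vs Ingrid: 126–5 for Nadia.
Nadia vs Amara: 103–28 for Nadia.
Nadia vs Omar: 126–5 for Nadia.
Nadia beats every other option head-to-head.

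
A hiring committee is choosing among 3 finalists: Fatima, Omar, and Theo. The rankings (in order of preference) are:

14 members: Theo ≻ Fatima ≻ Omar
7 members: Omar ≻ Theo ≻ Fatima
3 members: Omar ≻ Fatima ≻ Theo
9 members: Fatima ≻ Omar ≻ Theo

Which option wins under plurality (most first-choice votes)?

First-place votes: Fatima 9, Omar 10, Theo 14.
Theo has the most first-place votes.

Theo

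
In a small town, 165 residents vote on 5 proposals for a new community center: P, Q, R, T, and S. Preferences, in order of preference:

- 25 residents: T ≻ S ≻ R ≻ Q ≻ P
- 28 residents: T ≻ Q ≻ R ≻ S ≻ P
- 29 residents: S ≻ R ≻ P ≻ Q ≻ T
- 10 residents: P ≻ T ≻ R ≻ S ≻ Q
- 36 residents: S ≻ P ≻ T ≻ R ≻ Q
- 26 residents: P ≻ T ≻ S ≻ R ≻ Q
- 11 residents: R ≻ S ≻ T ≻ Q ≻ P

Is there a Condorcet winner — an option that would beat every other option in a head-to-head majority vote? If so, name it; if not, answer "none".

none

Checking pairwise contests:
R beats P 93–72.
P beats Q 101–64.
T beats R 125–40.
P beats T 101–64.
T beats S 89–76.
Every option loses at least one head-to-head, so there is no Condorcet winner.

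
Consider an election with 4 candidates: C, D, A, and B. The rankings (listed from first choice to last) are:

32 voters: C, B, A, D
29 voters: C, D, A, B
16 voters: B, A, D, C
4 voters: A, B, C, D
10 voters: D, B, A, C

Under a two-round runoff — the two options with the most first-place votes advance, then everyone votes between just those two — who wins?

C

Round 1 first-place votes: C 61, D 10, A 4, B 16.
C and B advance.
Runoff: C is preferred to B by 61 voters; B by 30.
C wins the runoff.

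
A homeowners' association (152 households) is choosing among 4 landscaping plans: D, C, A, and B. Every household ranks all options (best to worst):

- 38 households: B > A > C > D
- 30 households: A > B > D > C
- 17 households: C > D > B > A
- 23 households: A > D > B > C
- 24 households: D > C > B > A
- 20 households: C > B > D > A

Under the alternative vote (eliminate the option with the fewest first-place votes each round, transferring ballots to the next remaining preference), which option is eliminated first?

Round 1: D 24, C 37, A 53, B 38. Eliminate D.

D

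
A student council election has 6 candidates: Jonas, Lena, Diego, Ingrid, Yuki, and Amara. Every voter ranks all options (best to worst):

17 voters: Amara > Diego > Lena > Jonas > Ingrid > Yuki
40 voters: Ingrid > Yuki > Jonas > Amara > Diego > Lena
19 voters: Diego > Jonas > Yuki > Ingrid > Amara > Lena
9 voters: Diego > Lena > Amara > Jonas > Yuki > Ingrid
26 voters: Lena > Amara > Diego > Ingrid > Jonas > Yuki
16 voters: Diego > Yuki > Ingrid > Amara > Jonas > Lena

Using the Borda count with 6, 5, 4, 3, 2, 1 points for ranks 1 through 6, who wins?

Jonas: 17·3 + 40·4 + 19·5 + 9·3 + 26·2 + 16·2 = 417
Lena: 17·4 + 40·1 + 19·1 + 9·5 + 26·6 + 16·1 = 344
Diego: 17·5 + 40·2 + 19·6 + 9·6 + 26·4 + 16·6 = 533
Ingrid: 17·2 + 40·6 + 19·3 + 9·1 + 26·3 + 16·4 = 482
Yuki: 17·1 + 40·5 + 19·4 + 9·2 + 26·1 + 16·5 = 417
Amara: 17·6 + 40·3 + 19·2 + 9·4 + 26·5 + 16·3 = 474
Diego has the highest Borda score (533).

Diego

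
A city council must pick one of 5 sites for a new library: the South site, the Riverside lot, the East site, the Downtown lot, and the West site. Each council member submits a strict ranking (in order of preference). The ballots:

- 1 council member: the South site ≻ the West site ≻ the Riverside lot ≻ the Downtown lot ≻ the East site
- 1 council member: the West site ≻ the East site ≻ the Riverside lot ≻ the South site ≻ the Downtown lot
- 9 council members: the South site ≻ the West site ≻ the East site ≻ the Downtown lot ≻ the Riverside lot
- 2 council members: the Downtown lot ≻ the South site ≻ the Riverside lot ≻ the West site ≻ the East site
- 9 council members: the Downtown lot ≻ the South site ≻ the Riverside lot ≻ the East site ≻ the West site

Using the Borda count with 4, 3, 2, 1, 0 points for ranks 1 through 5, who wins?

the South site: 1·4 + 1·1 + 9·4 + 2·3 + 9·3 = 74
the Riverside lot: 1·2 + 1·2 + 9·0 + 2·2 + 9·2 = 26
the East site: 1·0 + 1·3 + 9·2 + 2·0 + 9·1 = 30
the Downtown lot: 1·1 + 1·0 + 9·1 + 2·4 + 9·4 = 54
the West site: 1·3 + 1·4 + 9·3 + 2·1 + 9·0 = 36
the South site has the highest Borda score (74).

the South site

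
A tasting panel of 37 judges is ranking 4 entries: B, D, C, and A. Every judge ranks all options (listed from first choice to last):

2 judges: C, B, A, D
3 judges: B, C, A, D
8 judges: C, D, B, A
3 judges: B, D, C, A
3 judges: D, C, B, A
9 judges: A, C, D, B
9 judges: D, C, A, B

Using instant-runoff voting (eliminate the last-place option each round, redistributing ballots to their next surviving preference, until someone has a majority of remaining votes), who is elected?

C

Round 1: B 6, D 12, C 10, A 9. Eliminate B.
Round 2: D 15, C 13, A 9. Eliminate A.
Round 3: D 15, C 22. C has a majority.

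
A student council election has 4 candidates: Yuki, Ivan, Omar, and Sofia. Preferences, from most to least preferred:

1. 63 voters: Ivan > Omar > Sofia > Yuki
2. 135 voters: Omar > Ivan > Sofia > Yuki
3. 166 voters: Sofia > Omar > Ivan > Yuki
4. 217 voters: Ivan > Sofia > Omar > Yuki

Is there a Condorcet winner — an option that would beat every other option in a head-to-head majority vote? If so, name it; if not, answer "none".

Checking pairwise contests:
Ivan beats Yuki 581–0.
Omar beats Ivan 301–280.
Sofia beats Omar 383–198.
Ivan beats Sofia 415–166.
Every option loses at least one head-to-head, so there is no Condorcet winner.

none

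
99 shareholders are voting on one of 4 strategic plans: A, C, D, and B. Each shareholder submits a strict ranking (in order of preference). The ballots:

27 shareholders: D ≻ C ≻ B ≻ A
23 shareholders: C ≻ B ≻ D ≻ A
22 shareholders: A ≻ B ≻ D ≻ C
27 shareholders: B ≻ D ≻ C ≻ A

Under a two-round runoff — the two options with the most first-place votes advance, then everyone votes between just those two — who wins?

B

Round 1 first-place votes: A 22, C 23, D 27, B 27.
B and D advance.
Runoff: B is preferred to D by 72 voters; D by 27.
B wins the runoff.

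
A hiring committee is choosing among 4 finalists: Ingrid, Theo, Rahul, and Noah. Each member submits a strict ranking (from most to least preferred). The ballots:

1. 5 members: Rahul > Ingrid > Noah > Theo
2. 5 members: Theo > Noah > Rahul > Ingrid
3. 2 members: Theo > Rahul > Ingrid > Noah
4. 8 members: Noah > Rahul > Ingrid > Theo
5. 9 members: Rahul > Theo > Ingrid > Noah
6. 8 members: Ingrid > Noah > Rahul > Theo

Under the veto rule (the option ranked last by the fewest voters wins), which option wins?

Last-place votes: Ingrid 5, Theo 21, Rahul 0, Noah 11.
Rahul is ranked last by the fewest voters, so Rahul wins.

Rahul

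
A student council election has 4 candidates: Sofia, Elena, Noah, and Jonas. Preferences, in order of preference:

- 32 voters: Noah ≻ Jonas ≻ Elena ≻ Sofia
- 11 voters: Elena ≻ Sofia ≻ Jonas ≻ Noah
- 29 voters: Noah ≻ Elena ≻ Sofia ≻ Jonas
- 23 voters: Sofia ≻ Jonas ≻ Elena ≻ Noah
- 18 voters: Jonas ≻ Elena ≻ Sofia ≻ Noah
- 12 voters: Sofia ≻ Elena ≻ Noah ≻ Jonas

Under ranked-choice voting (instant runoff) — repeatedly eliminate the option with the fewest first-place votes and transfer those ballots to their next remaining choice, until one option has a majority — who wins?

Sofia

Round 1: Sofia 35, Elena 11, Noah 61, Jonas 18. Eliminate Elena.
Round 2: Sofia 46, Noah 61, Jonas 18. Eliminate Jonas.
Round 3: Sofia 64, Noah 61. Sofia has a majority.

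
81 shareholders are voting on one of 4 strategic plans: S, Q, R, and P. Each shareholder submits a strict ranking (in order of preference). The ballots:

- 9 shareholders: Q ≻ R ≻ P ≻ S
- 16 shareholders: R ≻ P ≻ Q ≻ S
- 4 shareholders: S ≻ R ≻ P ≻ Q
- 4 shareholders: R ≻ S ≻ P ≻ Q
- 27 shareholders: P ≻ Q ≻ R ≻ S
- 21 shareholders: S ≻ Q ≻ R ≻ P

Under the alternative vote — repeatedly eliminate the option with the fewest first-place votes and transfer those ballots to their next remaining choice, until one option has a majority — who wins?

Round 1: S 25, Q 9, R 20, P 27. Eliminate Q.
Round 2: S 25, R 29, P 27. Eliminate S.
Round 3: R 54, P 27. R has a majority.

R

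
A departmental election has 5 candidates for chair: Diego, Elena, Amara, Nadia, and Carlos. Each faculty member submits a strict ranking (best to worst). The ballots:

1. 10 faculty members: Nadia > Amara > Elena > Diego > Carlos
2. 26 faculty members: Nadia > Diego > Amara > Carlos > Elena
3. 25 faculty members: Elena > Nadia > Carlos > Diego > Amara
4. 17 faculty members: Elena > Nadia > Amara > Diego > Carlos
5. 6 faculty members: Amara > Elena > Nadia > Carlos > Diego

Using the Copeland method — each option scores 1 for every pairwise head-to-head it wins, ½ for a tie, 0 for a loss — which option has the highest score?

Diego: beats Amara and Carlos; loses to Elena and Nadia → score 2.
Elena: beats Diego, Nadia, and Carlos; ties Amara → score 3.5.
Amara: beats Carlos; ties Elena; loses to Diego and Nadia → score 1.5.
Nadia: beats Diego, Amara, and Carlos; loses to Elena → score 3.
Carlos: loses to Diego, Elena, Amara, and Nadia → score 0.
Elena has the best pairwise record.

Elena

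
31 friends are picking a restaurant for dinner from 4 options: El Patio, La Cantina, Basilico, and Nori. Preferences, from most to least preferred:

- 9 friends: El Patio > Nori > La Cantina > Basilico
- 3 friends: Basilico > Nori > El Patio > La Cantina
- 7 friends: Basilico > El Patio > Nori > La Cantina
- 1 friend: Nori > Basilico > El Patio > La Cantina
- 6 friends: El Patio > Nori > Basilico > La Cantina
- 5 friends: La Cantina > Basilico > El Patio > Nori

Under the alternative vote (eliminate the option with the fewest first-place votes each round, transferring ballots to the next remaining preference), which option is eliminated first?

Round 1: El Patio 15, La Cantina 5, Basilico 10, Nori 1. Eliminate Nori.

Nori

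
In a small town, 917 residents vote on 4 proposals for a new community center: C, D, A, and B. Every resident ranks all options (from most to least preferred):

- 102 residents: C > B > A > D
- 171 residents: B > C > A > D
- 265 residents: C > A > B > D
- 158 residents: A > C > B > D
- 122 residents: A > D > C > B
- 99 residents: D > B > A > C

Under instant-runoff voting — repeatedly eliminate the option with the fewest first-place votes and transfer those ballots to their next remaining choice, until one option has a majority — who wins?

Round 1: C 367, D 99, A 280, B 171. Eliminate D.
Round 2: C 367, A 280, B 270. Eliminate B.
Round 3: C 538, A 379. C has a majority.

C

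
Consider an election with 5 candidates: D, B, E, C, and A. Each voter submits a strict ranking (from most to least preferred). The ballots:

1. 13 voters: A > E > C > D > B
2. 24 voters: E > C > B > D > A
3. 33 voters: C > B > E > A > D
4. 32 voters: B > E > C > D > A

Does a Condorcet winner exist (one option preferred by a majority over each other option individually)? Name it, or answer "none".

none

Checking pairwise contests:
B beats D 89–13.
C beats B 70–32.
B beats E 65–37.
E beats C 69–33.
D beats A 56–46.
Every option loses at least one head-to-head, so there is no Condorcet winner.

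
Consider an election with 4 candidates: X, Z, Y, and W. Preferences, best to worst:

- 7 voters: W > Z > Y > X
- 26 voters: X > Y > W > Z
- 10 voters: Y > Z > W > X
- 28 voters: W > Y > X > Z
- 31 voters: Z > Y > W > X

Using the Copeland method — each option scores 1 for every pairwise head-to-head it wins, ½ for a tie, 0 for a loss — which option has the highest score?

Y

X: beats Z; loses to Y and W → score 1.
Z: loses to X, Y, and W → score 0.
Y: beats X, Z, and W → score 3.
W: beats X and Z; loses to Y → score 2.
Y has the best pairwise record.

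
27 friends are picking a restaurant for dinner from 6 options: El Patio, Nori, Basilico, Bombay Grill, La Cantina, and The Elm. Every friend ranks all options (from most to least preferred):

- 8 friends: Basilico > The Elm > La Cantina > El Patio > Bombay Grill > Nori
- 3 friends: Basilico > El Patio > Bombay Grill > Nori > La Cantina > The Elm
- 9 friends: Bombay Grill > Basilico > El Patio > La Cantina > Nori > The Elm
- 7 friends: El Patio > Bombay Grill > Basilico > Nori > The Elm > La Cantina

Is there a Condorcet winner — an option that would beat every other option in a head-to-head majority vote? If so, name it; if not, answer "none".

none

Checking pairwise contests:
Basilico beats El Patio 20–7.
El Patio beats Nori 27–0.
Bombay Grill beats Basilico 16–11.
El Patio beats Bombay Grill 18–9.
El Patio beats La Cantina 19–8.
El Patio beats The Elm 19–8.
Every option loses at least one head-to-head, so there is no Condorcet winner.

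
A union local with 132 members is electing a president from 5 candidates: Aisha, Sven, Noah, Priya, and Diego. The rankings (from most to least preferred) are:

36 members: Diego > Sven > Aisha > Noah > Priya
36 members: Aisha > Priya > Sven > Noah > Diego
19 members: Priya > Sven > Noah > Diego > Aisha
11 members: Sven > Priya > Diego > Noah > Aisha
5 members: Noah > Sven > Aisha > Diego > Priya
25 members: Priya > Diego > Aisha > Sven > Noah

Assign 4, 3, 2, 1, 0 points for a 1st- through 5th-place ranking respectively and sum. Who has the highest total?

Aisha: 36·2 + 36·4 + 19·0 + 11·0 + 5·2 + 25·2 = 276
Sven: 36·3 + 36·2 + 19·3 + 11·4 + 5·3 + 25·1 = 321
Noah: 36·1 + 36·1 + 19·2 + 11·1 + 5·4 + 25·0 = 141
Priya: 36·0 + 36·3 + 19·4 + 11·3 + 5·0 + 25·4 = 317
Diego: 36·4 + 36·0 + 19·1 + 11·2 + 5·1 + 25·3 = 265
Sven has the highest Borda score (321).

Sven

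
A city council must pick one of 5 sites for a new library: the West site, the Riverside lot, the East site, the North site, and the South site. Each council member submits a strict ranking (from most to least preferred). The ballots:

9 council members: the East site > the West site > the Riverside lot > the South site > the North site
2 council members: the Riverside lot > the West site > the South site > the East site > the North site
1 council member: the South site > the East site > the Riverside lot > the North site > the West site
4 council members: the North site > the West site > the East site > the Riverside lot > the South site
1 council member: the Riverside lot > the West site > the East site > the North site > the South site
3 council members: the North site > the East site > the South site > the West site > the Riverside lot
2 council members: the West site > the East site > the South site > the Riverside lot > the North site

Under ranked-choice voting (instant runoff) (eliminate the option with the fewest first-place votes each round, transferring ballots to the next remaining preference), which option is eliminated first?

the South site

Round 1: the West site 2, the Riverside lot 3, the East site 9, the North site 7, the South site 1. Eliminate the South site.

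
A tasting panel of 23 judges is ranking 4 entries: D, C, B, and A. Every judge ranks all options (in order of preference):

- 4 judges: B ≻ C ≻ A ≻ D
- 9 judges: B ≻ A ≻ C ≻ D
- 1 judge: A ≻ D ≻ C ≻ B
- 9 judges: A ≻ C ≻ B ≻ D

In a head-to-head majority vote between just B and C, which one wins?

Voters preferring B to C: 13; preferring C to B: 10.
B wins the head-to-head.

B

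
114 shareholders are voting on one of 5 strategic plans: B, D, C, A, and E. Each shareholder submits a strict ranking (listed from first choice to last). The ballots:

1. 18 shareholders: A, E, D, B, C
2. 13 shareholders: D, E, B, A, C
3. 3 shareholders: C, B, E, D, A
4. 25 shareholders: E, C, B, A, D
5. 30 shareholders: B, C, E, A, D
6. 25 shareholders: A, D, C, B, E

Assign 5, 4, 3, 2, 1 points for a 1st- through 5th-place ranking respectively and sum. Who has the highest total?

E

B: 18·2 + 13·3 + 3·4 + 25·3 + 30·5 + 25·2 = 362
D: 18·3 + 13·5 + 3·2 + 25·1 + 30·1 + 25·4 = 280
C: 18·1 + 13·1 + 3·5 + 25·4 + 30·4 + 25·3 = 341
A: 18·5 + 13·2 + 3·1 + 25·2 + 30·2 + 25·5 = 354
E: 18·4 + 13·4 + 3·3 + 25·5 + 30·3 + 25·1 = 373
E has the highest Borda score (373).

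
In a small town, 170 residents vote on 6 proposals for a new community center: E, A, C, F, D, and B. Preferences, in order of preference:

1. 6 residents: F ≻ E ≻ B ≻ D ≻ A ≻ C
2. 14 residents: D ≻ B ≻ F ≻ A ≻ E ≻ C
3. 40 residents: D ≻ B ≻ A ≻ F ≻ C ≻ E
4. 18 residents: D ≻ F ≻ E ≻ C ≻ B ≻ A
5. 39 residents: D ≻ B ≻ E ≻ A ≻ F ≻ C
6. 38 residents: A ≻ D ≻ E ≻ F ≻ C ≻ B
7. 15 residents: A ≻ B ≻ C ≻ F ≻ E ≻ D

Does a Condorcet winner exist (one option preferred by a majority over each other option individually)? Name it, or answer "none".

D vs E: 149–21 for D.
D vs A: 117–53 for D.
D vs C: 155–15 for D.
D vs F: 149–21 for D.
D vs B: 149–21 for D.
D beats every other option head-to-head.

D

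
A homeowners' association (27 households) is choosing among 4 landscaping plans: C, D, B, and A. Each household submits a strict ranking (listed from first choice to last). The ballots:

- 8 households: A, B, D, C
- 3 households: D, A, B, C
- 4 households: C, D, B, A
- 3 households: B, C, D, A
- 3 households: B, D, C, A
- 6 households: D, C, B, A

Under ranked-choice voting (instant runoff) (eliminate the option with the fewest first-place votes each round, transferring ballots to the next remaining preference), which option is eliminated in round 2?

Round 1: C 4, D 9, B 6, A 8. Eliminate C.
Round 2: D 13, B 6, A 8. Eliminate B.

B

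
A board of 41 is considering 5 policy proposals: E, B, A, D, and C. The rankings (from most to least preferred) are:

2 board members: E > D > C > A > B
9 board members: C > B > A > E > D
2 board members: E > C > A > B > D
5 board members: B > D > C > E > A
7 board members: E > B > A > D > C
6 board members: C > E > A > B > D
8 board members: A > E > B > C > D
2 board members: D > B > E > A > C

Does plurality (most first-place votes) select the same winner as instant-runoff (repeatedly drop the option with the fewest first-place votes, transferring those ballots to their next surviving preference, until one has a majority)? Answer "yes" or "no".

no

Plurality — first-place votes: E 11, B 5, A 8, D 2, C 15. Winner: C.
Instant-runoff — R1 E 11, B 5, A 8, D 2, C 15 (D out); R2 E 11, B 7, A 8, C 15 (B out); R3 E 13, A 8, C 20 (A out); R4 E 21, C 20 (E winner). Winner: E.
The two methods disagree.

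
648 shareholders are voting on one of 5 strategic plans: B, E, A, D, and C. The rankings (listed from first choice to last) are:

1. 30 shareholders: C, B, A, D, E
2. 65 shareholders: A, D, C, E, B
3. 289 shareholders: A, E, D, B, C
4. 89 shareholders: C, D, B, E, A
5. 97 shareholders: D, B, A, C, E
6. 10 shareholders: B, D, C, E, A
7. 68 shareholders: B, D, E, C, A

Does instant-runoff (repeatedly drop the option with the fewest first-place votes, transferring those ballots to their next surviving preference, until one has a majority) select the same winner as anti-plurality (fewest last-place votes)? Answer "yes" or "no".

no

Instant-runoff — R1 B 78, E 0, A 354, D 97, C 119 (A winner). Winner: A.
Anti-plurality — last-place votes: B 65, E 127, A 167, D 0, C 289. Winner: D.
The two methods disagree.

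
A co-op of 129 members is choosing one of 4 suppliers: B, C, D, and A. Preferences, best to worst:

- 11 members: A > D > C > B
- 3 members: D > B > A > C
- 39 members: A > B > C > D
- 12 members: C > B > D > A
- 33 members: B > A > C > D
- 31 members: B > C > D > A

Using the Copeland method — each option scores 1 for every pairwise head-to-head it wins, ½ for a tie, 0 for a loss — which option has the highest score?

B: beats C, D, and A → score 3.
C: beats D; loses to B and A → score 1.
D: loses to B, C, and A → score 0.
A: beats C and D; loses to B → score 2.
B has the best pairwise record.

B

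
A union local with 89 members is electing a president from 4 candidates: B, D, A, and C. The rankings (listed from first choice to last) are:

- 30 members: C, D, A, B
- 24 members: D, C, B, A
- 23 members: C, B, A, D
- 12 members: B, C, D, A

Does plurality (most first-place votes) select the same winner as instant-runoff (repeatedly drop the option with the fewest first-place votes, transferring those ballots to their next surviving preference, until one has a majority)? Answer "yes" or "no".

Plurality — first-place votes: B 12, D 24, A 0, C 53. Winner: C.
Instant-runoff — R1 B 12, D 24, A 0, C 53 (C winner). Winner: C.
The two methods agree.

yes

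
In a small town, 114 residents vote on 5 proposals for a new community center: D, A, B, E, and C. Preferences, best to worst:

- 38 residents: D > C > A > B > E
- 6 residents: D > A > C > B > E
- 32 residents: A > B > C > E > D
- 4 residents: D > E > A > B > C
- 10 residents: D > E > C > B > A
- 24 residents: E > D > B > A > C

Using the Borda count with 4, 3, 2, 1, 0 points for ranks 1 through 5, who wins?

D: 38·4 + 6·4 + 32·0 + 4·4 + 10·4 + 24·3 = 304
A: 38·2 + 6·3 + 32·4 + 4·2 + 10·0 + 24·1 = 254
B: 38·1 + 6·1 + 32·3 + 4·1 + 10·1 + 24·2 = 202
E: 38·0 + 6·0 + 32·1 + 4·3 + 10·3 + 24·4 = 170
C: 38·3 + 6·2 + 32·2 + 4·0 + 10·2 + 24·0 = 210
D has the highest Borda score (304).

D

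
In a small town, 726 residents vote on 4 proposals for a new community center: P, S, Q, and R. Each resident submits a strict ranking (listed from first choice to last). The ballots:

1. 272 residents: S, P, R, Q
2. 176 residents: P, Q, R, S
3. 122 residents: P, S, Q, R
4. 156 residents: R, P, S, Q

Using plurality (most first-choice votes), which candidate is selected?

First-place votes: P 298, S 272, Q 0, R 156.
P has the most first-place votes.

P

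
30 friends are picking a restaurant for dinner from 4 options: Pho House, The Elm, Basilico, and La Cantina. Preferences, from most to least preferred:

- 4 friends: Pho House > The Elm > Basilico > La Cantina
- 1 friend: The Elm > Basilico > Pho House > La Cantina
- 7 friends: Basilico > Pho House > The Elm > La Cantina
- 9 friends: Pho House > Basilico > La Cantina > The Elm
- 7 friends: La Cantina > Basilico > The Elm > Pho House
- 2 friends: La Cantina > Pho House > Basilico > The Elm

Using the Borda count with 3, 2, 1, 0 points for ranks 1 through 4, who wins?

Basilico

Pho House: 4·3 + 1·1 + 7·2 + 9·3 + 7·0 + 2·2 = 58
The Elm: 4·2 + 1·3 + 7·1 + 9·0 + 7·1 + 2·0 = 25
Basilico: 4·1 + 1·2 + 7·3 + 9·2 + 7·2 + 2·1 = 61
La Cantina: 4·0 + 1·0 + 7·0 + 9·1 + 7·3 + 2·3 = 36
Basilico has the highest Borda score (61).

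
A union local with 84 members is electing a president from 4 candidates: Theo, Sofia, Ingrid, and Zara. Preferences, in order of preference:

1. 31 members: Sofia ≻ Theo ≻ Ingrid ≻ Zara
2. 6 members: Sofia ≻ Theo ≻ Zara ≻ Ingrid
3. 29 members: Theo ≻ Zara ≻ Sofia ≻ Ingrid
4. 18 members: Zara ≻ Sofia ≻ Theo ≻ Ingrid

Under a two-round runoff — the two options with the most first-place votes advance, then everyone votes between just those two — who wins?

Sofia

Round 1 first-place votes: Theo 29, Sofia 37, Ingrid 0, Zara 18.
Sofia and Theo advance.
Runoff: Sofia is preferred to Theo by 55 voters; Theo by 29.
Sofia wins the runoff.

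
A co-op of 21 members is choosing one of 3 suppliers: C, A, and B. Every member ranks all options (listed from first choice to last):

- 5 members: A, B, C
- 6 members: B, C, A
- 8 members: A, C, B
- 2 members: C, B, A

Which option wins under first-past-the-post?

First-place votes: C 2, A 13, B 6.
A has the most first-place votes.

A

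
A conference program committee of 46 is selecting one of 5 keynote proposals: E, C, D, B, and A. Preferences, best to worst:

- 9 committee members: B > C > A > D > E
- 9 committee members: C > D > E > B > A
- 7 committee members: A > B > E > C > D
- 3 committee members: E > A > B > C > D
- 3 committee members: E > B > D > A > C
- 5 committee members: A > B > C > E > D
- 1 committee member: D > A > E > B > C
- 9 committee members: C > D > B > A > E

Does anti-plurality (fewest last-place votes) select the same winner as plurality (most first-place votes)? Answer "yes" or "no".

no

Anti-plurality — last-place votes: E 18, C 4, D 15, B 0, A 9. Winner: B.
Plurality — first-place votes: E 6, C 18, D 1, B 9, A 12. Winner: C.
The two methods disagree.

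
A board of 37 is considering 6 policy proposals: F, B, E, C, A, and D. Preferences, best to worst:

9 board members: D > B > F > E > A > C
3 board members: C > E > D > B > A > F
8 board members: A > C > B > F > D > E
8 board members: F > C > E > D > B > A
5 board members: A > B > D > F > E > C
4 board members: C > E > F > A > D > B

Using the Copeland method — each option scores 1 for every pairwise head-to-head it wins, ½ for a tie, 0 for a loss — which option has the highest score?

F

F: beats E, C, A, and D; loses to B → score 4.
B: beats F, E, and A; loses to C and D → score 3.
E: beats A; loses to F, B, C, and D → score 1.
C: beats B, E, and D; loses to F and A → score 3.
A: beats C; loses to F, B, E, and D → score 1.
D: beats B, E, and A; loses to F and C → score 3.
F has the best pairwise record.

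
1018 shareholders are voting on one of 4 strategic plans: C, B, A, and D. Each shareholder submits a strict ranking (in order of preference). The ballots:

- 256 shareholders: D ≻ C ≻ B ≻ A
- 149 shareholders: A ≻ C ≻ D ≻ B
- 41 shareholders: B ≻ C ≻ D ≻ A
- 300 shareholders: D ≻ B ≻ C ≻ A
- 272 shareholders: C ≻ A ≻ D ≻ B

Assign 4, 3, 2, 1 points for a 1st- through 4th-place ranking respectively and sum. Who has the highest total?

C: 256·3 + 149·3 + 41·3 + 300·2 + 272·4 = 3026
B: 256·2 + 149·1 + 41·4 + 300·3 + 272·1 = 1997
A: 256·1 + 149·4 + 41·1 + 300·1 + 272·3 = 2009
D: 256·4 + 149·2 + 41·2 + 300·4 + 272·2 = 3148
D has the highest Borda score (3148).

D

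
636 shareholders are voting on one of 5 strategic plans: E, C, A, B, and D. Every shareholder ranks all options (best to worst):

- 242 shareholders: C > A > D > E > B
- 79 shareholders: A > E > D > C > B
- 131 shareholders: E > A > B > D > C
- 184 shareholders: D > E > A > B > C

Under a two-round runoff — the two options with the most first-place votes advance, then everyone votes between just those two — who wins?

Round 1 first-place votes: E 131, C 242, A 79, B 0, D 184.
C and D advance.
Runoff: C is preferred to D by 242 voters; D by 394.
D wins the runoff.

D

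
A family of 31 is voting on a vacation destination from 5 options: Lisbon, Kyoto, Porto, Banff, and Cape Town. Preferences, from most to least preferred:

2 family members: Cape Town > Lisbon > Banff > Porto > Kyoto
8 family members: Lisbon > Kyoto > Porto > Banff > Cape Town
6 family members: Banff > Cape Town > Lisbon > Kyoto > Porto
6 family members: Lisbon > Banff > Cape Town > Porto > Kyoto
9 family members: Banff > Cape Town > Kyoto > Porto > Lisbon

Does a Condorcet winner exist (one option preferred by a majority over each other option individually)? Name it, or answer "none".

Checking pairwise contests:
Cape Town beats Lisbon 17–14.
Lisbon beats Kyoto 22–9.
Lisbon beats Porto 22–9.
Lisbon beats Banff 16–15.
Banff beats Cape Town 29–2.
Every option loses at least one head-to-head, so there is no Condorcet winner.

none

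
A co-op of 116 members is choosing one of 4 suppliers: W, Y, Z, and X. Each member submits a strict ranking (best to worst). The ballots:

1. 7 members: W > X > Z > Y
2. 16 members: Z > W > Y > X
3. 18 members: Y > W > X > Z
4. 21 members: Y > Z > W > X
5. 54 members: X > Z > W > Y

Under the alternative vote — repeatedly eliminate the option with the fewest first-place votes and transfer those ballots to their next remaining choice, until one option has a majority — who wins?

Round 1: W 7, Y 39, Z 16, X 54. Eliminate W.
Round 2: Y 39, Z 16, X 61. X has a majority.

X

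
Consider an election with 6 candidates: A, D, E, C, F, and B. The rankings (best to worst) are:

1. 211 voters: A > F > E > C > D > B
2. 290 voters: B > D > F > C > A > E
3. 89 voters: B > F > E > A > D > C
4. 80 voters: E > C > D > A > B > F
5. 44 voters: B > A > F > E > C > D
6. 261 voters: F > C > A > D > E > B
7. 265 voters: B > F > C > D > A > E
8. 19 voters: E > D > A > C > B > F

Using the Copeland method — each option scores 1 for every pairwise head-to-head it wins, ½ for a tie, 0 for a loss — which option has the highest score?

A: beats E; loses to D, C, F, and B → score 1.
D: beats A and E; loses to C, F, and B → score 2.
E: loses to A, D, C, F, and B → score 0.
C: beats A, D, and E; loses to F and B → score 3.
F: beats A, D, E, and C; loses to B → score 4.
B: beats A, D, E, C, and F → score 5.
B has the best pairwise record.

B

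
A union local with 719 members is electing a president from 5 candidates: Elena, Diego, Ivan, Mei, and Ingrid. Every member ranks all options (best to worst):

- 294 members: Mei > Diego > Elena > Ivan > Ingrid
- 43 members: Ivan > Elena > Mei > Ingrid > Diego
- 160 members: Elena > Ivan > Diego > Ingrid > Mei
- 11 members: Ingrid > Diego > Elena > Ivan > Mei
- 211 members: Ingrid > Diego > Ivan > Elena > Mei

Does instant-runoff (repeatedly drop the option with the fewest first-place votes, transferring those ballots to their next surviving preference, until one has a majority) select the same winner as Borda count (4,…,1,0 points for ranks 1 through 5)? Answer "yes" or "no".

no

Instant-runoff — R1 Elena 160, Diego 0, Ivan 43, Mei 294, Ingrid 222 (Diego out); R2 Elena 160, Ivan 43, Mei 294, Ingrid 222 (Ivan out); R3 Elena 203, Mei 294, Ingrid 222 (Elena out); R4 Mei 337, Ingrid 382 (Ingrid winner). Winner: Ingrid.
Borda — scores: Elena 1590, Diego 1868, Ivan 1379, Mei 1262, Ingrid 1091. Winner: Diego.
The two methods disagree.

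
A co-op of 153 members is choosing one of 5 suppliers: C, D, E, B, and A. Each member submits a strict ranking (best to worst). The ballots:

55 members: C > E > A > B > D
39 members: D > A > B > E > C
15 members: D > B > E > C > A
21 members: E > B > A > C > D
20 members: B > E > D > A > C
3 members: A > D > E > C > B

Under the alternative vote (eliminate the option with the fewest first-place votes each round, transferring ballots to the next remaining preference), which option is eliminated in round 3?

E

Round 1: C 55, D 54, E 21, B 20, A 3. Eliminate A.
Round 2: C 55, D 57, E 21, B 20. Eliminate B.
Round 3: C 55, D 57, E 41. Eliminate E.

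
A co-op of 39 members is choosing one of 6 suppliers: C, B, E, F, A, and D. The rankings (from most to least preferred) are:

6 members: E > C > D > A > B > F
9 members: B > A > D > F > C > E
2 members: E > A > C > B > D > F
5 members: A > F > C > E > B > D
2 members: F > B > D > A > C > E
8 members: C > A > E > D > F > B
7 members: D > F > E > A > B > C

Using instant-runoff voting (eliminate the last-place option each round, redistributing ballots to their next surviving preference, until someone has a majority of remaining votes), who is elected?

C

Round 1: C 8, B 9, E 8, F 2, A 5, D 7. Eliminate F.
Round 2: C 8, B 11, E 8, A 5, D 7. Eliminate A.
Round 3: C 13, B 11, E 8, D 7. Eliminate D.
Round 4: C 13, B 11, E 15. Eliminate B.
Round 5: C 24, E 15. C has a majority.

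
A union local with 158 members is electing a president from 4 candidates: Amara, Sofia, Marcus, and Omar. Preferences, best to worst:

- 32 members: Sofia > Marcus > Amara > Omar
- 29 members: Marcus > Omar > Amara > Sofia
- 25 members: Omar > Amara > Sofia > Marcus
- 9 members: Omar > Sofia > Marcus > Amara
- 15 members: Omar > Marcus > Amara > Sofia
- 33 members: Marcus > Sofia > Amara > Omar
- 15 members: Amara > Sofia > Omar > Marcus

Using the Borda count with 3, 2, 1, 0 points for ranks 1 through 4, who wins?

Marcus

Amara: 32·1 + 29·1 + 25·2 + 9·0 + 15·1 + 33·1 + 15·3 = 204
Sofia: 32·3 + 29·0 + 25·1 + 9·2 + 15·0 + 33·2 + 15·2 = 235
Marcus: 32·2 + 29·3 + 25·0 + 9·1 + 15·2 + 33·3 + 15·0 = 289
Omar: 32·0 + 29·2 + 25·3 + 9·3 + 15·3 + 33·0 + 15·1 = 220
Marcus has the highest Borda score (289).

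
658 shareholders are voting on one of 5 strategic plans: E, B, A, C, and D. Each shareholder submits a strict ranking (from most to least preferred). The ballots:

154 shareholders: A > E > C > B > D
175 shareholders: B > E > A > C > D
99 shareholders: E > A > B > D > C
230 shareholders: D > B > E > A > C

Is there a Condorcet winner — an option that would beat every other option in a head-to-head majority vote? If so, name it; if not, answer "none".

B vs E: 405–253 for B.
B vs A: 405–253 for B.
B vs C: 504–154 for B.
B vs D: 428–230 for B.
B beats every other option head-to-head.

B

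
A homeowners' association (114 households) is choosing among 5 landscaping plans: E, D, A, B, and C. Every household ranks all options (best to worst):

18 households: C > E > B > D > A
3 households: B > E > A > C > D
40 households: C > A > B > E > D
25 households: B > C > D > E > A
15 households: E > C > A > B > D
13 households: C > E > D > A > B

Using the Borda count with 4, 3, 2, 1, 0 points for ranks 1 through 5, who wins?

C

E: 18·3 + 3·3 + 40·1 + 25·1 + 15·4 + 13·3 = 227
D: 18·1 + 3·0 + 40·0 + 25·2 + 15·0 + 13·2 = 94
A: 18·0 + 3·2 + 40·3 + 25·0 + 15·2 + 13·1 = 169
B: 18·2 + 3·4 + 40·2 + 25·4 + 15·1 + 13·0 = 243
C: 18·4 + 3·1 + 40·4 + 25·3 + 15·3 + 13·4 = 407
C has the highest Borda score (407).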